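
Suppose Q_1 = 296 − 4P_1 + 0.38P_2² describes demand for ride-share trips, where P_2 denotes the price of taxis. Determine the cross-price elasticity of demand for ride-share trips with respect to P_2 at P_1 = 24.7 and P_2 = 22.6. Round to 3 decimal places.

At P_1 = 24.7 and P_2 = 22.6: Q_1 = 391.289.
∂Q_1/∂P_2 = 0.76P_2 = 0.76(22.6) = 17.1760.
ε = (∂Q_1/∂P_2)(P_2/Q_1) = 17.1760 × (22.6/391.289) ≈ 0.992.
ε > 0: substitutes.

0.992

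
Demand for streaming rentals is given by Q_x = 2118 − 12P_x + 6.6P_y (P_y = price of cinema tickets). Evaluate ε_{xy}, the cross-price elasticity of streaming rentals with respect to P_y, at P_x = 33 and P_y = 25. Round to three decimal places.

0.087

At P_x = 33 and P_y = 25: Q_x = 1887.
∂Q_x/∂P_y = 6.6.
ε = (∂Q_x/∂P_y)(P_y/Q_x) = 6.6 × (25/1887) ≈ 0.087.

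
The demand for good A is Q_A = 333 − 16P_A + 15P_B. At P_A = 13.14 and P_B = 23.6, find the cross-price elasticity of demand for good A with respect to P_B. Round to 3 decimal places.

At P_A = 13.14 and P_B = 23.6: Q_A = 476.76.
∂Q_A/∂P_B = 15.
ε = (∂Q_A/∂P_B)(P_B/Q_A) = 15 × (23.6/476.76) ≈ 0.743.
Since ε > 0, good A and good B are substitutes.

0.743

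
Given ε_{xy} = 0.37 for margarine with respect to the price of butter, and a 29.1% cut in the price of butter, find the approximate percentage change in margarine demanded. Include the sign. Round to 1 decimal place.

-10.8%

%ΔQ ≈ ε × %ΔP of butter = 0.37 × (-29.1%) = -10.8%.
Demand for margarine falls by about 10.8%.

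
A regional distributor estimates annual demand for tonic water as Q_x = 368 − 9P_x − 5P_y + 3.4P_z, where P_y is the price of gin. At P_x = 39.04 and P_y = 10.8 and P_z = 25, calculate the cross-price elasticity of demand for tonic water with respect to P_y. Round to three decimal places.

-1.134

At P_x = 39.04 and P_y = 10.8 and P_z = 25: Q_x = 47.64.
∂Q_x/∂P_y = -5.
ε = (∂Q_x/∂P_y)(P_y/Q_x) = -5 × (10.8/47.64) ≈ -1.134.
Since ε < 0, tonic water and gin are complements.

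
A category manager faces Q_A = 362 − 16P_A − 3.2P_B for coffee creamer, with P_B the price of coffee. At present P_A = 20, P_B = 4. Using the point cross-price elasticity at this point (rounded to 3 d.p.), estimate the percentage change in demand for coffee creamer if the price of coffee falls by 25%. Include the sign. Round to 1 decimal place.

11.0%

At P_A = 20, P_B = 4: Q_A = 29.2.
∂Q_A/∂P_B = -3.2.
ε = (∂Q_A/∂P_B)(P_B/Q_A) = -3.2000 × 4/29.2 ≈ -0.438.
%ΔQ_A ≈ ε × %ΔP_B = -0.438 × (-25%) = 11.0%.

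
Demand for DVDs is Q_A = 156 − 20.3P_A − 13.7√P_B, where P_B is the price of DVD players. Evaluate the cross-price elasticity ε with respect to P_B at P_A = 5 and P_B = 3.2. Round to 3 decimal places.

-0.409

At P_A = 5 and P_B = 3.2: Q_A = 29.993.
∂Q_A/∂P_B = -13.7/(2√P_B) = -13.7/(2√3.2) = -3.8293.
ε = (∂Q_A/∂P_B)(P_B/Q_A) = -3.8293 × (3.2/29.993) ≈ -0.409.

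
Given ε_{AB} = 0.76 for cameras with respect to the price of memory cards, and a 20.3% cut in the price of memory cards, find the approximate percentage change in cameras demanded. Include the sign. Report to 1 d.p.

-15.4%

%ΔQ ≈ ε × %ΔP of memory cards = 0.76 × (-20.3%) = -15.4%.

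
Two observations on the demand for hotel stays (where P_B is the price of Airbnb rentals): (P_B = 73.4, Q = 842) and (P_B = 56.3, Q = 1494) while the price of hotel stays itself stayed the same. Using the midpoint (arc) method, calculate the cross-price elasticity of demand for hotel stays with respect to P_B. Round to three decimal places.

-2.117

ΔQ_A = 1494 − 842 = 652; ΔP_B = 56.3 − 73.4 = -17.1.
Midpoints: Q̄_A = 1168.0, P̄_B = 64.85.
ε = (ΔQ_A/Q̄_A)/(ΔP_B/P̄_B) = (652/1168.0)/(-17.1/64.85) ≈ -2.117.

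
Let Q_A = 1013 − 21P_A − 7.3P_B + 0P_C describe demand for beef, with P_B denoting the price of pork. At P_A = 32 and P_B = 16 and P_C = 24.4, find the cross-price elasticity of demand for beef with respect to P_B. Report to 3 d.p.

-0.521

At P_A = 32 and P_B = 16 and P_C = 24.4: Q_A = 224.2.
∂Q_A/∂P_B = -7.3.
ε = (∂Q_A/∂P_B)(P_B/Q_A) = -7.3 × (16/224.2) ≈ -0.521.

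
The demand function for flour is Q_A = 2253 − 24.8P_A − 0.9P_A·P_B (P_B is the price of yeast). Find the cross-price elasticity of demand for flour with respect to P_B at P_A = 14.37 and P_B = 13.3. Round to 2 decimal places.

-0.10

At P_A = 14.37 and P_B = 13.3: Q_A = 1724.615.
∂Q_A/∂P_B = -0.9P_A = -0.9(14.37) = -12.9330.
ε = (∂Q_A/∂P_B)(P_B/Q_A) = -12.9330 × (13.3/1724.615) ≈ -0.10.
ε < 0: complements.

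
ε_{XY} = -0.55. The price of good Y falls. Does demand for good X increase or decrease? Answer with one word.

ε < 0 and the price of good Y falls, so the quantity of good X moves in the opposite direction: it increases.

increase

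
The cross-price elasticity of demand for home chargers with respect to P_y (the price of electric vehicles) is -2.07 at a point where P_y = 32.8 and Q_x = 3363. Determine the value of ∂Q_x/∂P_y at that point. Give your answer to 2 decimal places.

-212.24

ε = (∂Q_x/∂P_y)·(P_y/Q_x) ⇒ ∂Q_x/∂P_y = ε·Q_x/P_y = -2.07 × 3363/32.8 ≈ -212.24.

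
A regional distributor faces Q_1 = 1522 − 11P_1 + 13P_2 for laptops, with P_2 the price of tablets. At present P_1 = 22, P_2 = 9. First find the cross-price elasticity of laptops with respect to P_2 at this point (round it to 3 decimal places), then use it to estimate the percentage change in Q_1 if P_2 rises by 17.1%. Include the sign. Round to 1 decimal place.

1.4%

At P_1 = 22, P_2 = 9: Q_1 = 1397.
∂Q_1/∂P_2 = 13.
ε = (∂Q_1/∂P_2)(P_2/Q_1) = 13.0000 × 9/1397 ≈ 0.084.
%ΔQ_1 ≈ ε × %ΔP_2 = 0.084 × (17.1%) = 1.4%.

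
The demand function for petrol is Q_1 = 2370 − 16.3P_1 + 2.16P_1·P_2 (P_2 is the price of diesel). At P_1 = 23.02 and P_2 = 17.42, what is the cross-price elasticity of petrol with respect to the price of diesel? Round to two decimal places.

0.30

At P_1 = 23.02 and P_2 = 17.42: Q_1 = 2860.952.
∂Q_1/∂P_2 = 2.16P_1 = 2.16(23.02) = 49.7232.
ε = (∂Q_1/∂P_2)(P_2/Q_1) = 49.7232 × (17.42/2860.952) ≈ 0.30.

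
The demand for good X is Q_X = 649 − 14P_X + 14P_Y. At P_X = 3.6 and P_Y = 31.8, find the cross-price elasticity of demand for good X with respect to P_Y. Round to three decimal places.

At P_X = 3.6 and P_Y = 31.8: Q_X = 1043.8.
∂Q_X/∂P_Y = 14.
ε = (∂Q_X/∂P_Y)(P_Y/Q_X) = 14 × (31.8/1043.8) ≈ 0.427.
Since ε > 0, good X and good Y are substitutes.

0.427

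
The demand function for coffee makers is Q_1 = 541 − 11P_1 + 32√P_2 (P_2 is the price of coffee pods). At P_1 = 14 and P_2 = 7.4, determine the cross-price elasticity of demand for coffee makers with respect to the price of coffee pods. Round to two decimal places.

At P_1 = 14 and P_2 = 7.4: Q_1 = 474.049.
∂Q_1/∂P_2 = 32/(2√P_2) = 32/(2√7.4) = 5.8817.
ε = (∂Q_1/∂P_2)(P_2/Q_1) = 5.8817 × (7.4/474.049) ≈ 0.09.
ε > 0: substitutes.

0.09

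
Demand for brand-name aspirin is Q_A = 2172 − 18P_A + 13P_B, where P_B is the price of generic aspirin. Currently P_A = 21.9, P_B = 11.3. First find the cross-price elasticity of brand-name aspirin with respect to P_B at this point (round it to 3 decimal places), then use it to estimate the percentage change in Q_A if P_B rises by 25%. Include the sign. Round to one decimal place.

1.9%

At P_A = 21.9, P_B = 11.3: Q_A = 1924.7.
∂Q_A/∂P_B = 13.
ε = (∂Q_A/∂P_B)(P_B/Q_A) = 13.0000 × 11.3/1924.7 ≈ 0.076.
%ΔQ_A ≈ ε × %ΔP_B = 0.076 × (25%) = 1.9%.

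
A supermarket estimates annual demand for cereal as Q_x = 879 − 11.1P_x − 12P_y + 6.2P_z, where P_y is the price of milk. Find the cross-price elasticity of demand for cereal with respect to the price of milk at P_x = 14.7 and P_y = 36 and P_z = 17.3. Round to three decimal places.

At P_x = 14.7 and P_y = 36 and P_z = 17.3: Q_x = 391.09.
∂Q_x/∂P_y = -12.
ε = (∂Q_x/∂P_y)(P_y/Q_x) = -12 × (36/391.09) ≈ -1.105.
Since ε < 0, cereal and milk are complements.

-1.105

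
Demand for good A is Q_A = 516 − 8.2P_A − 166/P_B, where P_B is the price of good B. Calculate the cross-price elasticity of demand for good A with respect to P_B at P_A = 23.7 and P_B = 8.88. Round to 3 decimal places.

At P_A = 23.7 and P_B = 8.88: Q_A = 302.966.
∂Q_A/∂P_B = 166/P_B² = 2.1051.
ε = (∂Q_A/∂P_B)(P_B/Q_A) = 2.1051 × (8.88/302.966) ≈ 0.062.

0.062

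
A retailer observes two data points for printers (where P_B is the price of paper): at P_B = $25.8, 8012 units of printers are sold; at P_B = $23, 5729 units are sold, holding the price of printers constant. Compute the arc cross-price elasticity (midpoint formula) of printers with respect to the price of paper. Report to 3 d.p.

ΔQ_A = 5729 − 8012 = -2283; ΔP_B = 23 − 25.8 = -2.8.
Midpoints: Q̄_A = 6870.5, P̄_B = 24.40.
ε = (ΔQ_A/Q̄_A)/(ΔP_B/P̄_B) = (-2283/6870.5)/(-2.8/24.40) ≈ 2.896.
ε > 0: printers and paper are substitutes.

2.896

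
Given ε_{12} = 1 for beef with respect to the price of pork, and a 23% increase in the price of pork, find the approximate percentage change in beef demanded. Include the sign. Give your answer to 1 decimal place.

23.0%

%ΔQ ≈ ε × %ΔP of pork = 1 × (23%) = 23.0%.
Demand for beef rises by about 23.0%.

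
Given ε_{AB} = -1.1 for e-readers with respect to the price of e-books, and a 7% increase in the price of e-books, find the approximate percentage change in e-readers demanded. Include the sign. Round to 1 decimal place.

%ΔQ ≈ ε × %ΔP of e-books = -1.1 × (7%) = -7.7%.
Demand for e-readers falls by about 7.7%.

-7.7%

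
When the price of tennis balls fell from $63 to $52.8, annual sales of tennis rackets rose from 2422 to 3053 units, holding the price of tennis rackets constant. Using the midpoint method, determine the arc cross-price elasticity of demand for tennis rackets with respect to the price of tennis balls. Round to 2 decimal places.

-1.31

ΔQ_A = 3053 − 2422 = 631; ΔP_B = 52.8 − 63 = -10.2.
Midpoints: Q̄_A = 2737.5, P̄_B = 57.90.
ε = (ΔQ_A/Q̄_A)/(ΔP_B/P̄_B) = (631/2737.5)/(-10.2/57.90) ≈ -1.31.
ε < 0: tennis rackets and tennis balls are complements.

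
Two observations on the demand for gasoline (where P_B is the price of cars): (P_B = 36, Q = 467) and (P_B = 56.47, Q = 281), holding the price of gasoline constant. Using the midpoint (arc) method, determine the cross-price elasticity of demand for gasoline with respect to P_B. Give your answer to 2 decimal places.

ΔQ_A = 281 − 467 = -186; ΔP_B = 56.47 − 36 = 20.47.
Midpoints: Q̄_A = 374.0, P̄_B = 46.23.
ε = (ΔQ_A/Q̄_A)/(ΔP_B/P̄_B) = (-186/374.0)/(20.47/46.23) ≈ -1.12.

-1.12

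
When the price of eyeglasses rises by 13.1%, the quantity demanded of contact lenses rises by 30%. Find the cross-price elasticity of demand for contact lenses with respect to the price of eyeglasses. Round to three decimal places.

ε = (%ΔQ of contact lenses) / (%ΔP of eyeglasses) = (30%) / (13.1%) ≈ 2.290.
Positive cross-price elasticity: substitutes.

2.290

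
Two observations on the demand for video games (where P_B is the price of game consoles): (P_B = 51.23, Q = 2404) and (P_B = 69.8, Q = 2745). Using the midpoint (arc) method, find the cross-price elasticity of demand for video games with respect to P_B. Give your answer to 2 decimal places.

ΔQ_A = 2745 − 2404 = 341; ΔP_B = 69.8 − 51.23 = 18.57.
Midpoints: Q̄_A = 2574.5, P̄_B = 60.52.
ε = (ΔQ_A/Q̄_A)/(ΔP_B/P̄_B) = (341/2574.5)/(18.57/60.52) ≈ 0.43.
ε > 0: video games and game consoles are substitutes.

0.43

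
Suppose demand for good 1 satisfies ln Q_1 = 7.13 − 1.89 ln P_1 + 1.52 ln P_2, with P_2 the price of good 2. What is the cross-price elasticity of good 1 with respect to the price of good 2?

In a log-linear (constant-elasticity) demand function, the coefficient on ln P_2 is the cross-price elasticity.
ε = 1.52. Positive, so good 1 and good 2 are substitutes.

1.52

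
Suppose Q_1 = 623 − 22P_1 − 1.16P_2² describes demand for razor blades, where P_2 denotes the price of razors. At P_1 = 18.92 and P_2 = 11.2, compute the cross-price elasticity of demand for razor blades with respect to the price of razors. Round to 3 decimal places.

At P_1 = 18.92 and P_2 = 11.2: Q_1 = 61.250.
∂Q_1/∂P_2 = -2.32P_2 = -2.32(11.2) = -25.9840.
ε = (∂Q_1/∂P_2)(P_2/Q_1) = -25.9840 × (11.2/61.250) ≈ -4.751.

-4.751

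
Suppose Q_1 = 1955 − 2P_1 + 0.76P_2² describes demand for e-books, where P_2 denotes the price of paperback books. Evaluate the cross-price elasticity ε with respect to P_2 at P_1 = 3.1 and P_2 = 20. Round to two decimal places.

0.27

At P_1 = 3.1 and P_2 = 20: Q_1 = 2252.8.
∂Q_1/∂P_2 = 1.52P_2 = 1.52(20) = 30.4000.
ε = (∂Q_1/∂P_2)(P_2/Q_1) = 30.4000 × (20/2252.8) ≈ 0.27.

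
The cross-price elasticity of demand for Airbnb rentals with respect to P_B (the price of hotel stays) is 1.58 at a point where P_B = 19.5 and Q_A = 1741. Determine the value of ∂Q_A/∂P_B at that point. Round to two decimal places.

141.07

ε = (∂Q_A/∂P_B)·(P_B/Q_A) ⇒ ∂Q_A/∂P_B = ε·Q_A/P_B = 1.58 × 1741/19.5 ≈ 141.07.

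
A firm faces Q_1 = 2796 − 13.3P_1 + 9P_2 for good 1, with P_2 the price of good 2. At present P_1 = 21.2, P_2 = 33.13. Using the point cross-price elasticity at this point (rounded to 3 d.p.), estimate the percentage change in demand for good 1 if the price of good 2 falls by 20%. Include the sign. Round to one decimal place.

At P_1 = 21.2, P_2 = 33.13: Q_1 = 2812.21.
∂Q_1/∂P_2 = 9.
ε = (∂Q_1/∂P_2)(P_2/Q_1) = 9.0000 × 33.13/2812.21 ≈ 0.106.
%ΔQ_1 ≈ ε × %ΔP_2 = 0.106 × (-20%) = -2.1%.

-2.1%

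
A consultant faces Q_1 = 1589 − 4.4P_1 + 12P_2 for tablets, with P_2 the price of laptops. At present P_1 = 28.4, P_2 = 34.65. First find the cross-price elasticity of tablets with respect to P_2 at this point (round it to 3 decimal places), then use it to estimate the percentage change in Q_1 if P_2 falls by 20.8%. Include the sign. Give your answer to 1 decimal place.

At P_1 = 28.4, P_2 = 34.65: Q_1 = 1879.84.
∂Q_1/∂P_2 = 12.
ε = (∂Q_1/∂P_2)(P_2/Q_1) = 12.0000 × 34.65/1879.84 ≈ 0.221.
%ΔQ_1 ≈ ε × %ΔP_2 = 0.221 × (-20.8%) = -4.6%.

-4.6%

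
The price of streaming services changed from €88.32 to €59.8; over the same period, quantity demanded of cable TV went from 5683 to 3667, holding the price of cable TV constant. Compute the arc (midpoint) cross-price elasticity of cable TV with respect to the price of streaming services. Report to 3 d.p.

ΔQ_A = 3667 − 5683 = -2016; ΔP_B = 59.8 − 88.32 = -28.52.
Midpoints: Q̄_A = 4675.0, P̄_B = 74.06.
ε = (ΔQ_A/Q̄_A)/(ΔP_B/P̄_B) = (-2016/4675.0)/(-28.52/74.06) ≈ 1.120.
ε > 0: cable TV and streaming services are substitutes.

1.120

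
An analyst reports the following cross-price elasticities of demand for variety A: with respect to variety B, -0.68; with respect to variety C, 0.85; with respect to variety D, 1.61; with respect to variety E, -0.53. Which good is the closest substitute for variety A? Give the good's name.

variety D

Substitutes have ε > 0. Among the positive values, 1.61 (variety D) is largest.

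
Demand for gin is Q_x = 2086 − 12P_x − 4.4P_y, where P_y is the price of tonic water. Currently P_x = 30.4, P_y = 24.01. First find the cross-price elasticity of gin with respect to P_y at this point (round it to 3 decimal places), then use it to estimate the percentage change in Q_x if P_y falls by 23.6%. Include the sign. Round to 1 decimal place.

1.5%

At P_x = 30.4, P_y = 24.01: Q_x = 1615.556.
∂Q_x/∂P_y = -4.4.
ε = (∂Q_x/∂P_y)(P_y/Q_x) = -4.4000 × 24.01/1615.556 ≈ -0.065.
%ΔQ_x ≈ ε × %ΔP_y = -0.065 × (-23.6%) = 1.5%.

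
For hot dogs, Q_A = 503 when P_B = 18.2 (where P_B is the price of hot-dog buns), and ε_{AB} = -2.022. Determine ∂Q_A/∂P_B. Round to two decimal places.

ε = (∂Q_A/∂P_B)·(P_B/Q_A) ⇒ ∂Q_A/∂P_B = ε·Q_A/P_B = -2.022 × 503/18.2 ≈ -55.88.

-55.88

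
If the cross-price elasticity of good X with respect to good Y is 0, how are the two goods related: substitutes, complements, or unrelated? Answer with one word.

unrelated

ε = 0: demand for good X does not respond to good Y's price; the goods are unrelated.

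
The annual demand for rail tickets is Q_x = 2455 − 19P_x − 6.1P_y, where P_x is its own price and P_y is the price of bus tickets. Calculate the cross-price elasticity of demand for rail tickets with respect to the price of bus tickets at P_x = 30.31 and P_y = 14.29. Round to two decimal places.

At P_x = 30.31 and P_y = 14.29: Q_x = 1791.941.
∂Q_x/∂P_y = -6.1.
ε = (∂Q_x/∂P_y)(P_y/Q_x) = -6.1 × (14.29/1791.941) ≈ -0.05.
Since ε < 0, rail tickets and bus tickets are complements.

-0.05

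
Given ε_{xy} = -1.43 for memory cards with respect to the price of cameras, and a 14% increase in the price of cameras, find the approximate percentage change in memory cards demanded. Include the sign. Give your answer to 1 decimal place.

%ΔQ ≈ ε × %ΔP of cameras = -1.43 × (14%) = -20.0%.
Demand for memory cards falls by about 20.0%.

-20.0%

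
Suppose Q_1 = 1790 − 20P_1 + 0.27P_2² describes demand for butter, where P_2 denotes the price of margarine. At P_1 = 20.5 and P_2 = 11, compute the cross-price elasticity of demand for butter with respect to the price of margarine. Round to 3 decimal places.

At P_1 = 20.5 and P_2 = 11: Q_1 = 1412.67.
∂Q_1/∂P_2 = 0.54P_2 = 0.54(11) = 5.9400.
ε = (∂Q_1/∂P_2)(P_2/Q_1) = 5.9400 × (11/1412.67) ≈ 0.046.

0.046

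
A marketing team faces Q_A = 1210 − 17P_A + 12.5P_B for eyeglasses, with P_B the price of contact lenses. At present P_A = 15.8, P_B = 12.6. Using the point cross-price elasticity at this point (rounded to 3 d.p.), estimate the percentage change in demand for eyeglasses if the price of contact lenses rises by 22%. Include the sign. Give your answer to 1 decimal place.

3.1%

At P_A = 15.8, P_B = 12.6: Q_A = 1098.9.
∂Q_A/∂P_B = 12.5.
ε = (∂Q_A/∂P_B)(P_B/Q_A) = 12.5000 × 12.6/1098.9 ≈ 0.143.
%ΔQ_A ≈ ε × %ΔP_B = 0.143 × (22%) = 3.1%.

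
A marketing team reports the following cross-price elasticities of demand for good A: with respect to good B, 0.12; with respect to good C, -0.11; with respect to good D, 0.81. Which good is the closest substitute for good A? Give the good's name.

Substitutes have ε > 0. Among the positive values, 0.81 (good D) is largest.

good D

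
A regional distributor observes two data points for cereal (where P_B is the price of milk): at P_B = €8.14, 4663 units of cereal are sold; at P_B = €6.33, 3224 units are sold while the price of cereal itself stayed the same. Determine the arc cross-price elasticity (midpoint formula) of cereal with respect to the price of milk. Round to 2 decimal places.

1.46

ΔQ_A = 3224 − 4663 = -1439; ΔP_B = 6.33 − 8.14 = -1.81.
Midpoints: Q̄_A = 3943.5, P̄_B = 7.24.
ε = (ΔQ_A/Q̄_A)/(ΔP_B/P̄_B) = (-1439/3943.5)/(-1.81/7.24) ≈ 1.46.
ε > 0: cereal and milk are substitutes.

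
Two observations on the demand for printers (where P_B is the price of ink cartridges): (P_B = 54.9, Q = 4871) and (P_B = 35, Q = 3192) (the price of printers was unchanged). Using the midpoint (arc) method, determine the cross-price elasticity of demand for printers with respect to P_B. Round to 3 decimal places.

0.941

ΔQ_A = 3192 − 4871 = -1679; ΔP_B = 35 − 54.9 = -19.9.
Midpoints: Q̄_A = 4031.5, P̄_B = 44.95.
ε = (ΔQ_A/Q̄_A)/(ΔP_B/P̄_B) = (-1679/4031.5)/(-19.9/44.95) ≈ 0.941.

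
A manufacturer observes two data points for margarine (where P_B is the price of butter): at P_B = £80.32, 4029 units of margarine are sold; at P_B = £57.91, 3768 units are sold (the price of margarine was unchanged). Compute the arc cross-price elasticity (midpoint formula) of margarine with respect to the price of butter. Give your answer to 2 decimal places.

ΔQ_A = 3768 − 4029 = -261; ΔP_B = 57.91 − 80.32 = -22.41.
Midpoints: Q̄_A = 3898.5, P̄_B = 69.11.
ε = (ΔQ_A/Q̄_A)/(ΔP_B/P̄_B) = (-261/3898.5)/(-22.41/69.11) ≈ 0.21.
ε > 0: margarine and butter are substitutes.

0.21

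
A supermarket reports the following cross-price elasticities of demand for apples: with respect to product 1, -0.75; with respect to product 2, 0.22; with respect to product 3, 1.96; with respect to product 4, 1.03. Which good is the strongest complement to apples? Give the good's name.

product 1

Complements have ε < 0. The most negative value is -0.75 (product 1).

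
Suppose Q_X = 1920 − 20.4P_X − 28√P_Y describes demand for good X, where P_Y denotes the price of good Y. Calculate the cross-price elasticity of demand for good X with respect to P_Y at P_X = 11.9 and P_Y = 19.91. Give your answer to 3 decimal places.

At P_X = 11.9 and P_Y = 19.91: Q_X = 1552.302.
∂Q_X/∂P_Y = -28/(2√P_Y) = -28/(2√19.91) = -3.1376.
ε = (∂Q_X/∂P_Y)(P_Y/Q_X) = -3.1376 × (19.91/1552.302) ≈ -0.040.

-0.040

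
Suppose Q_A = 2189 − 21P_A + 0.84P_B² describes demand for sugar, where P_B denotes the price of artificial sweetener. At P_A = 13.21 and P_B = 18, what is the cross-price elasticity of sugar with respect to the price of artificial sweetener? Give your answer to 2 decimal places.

At P_A = 13.21 and P_B = 18: Q_A = 2183.75.
∂Q_A/∂P_B = 1.68P_B = 1.68(18) = 30.2400.
ε = (∂Q_A/∂P_B)(P_B/Q_A) = 30.2400 × (18/2183.75) ≈ 0.25.
ε > 0: substitutes.

0.25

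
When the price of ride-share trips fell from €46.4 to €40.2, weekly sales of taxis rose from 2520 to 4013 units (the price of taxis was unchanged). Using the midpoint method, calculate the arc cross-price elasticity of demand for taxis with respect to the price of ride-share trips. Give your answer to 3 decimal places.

ΔQ_A = 4013 − 2520 = 1493; ΔP_B = 40.2 − 46.4 = -6.2.
Midpoints: Q̄_A = 3266.5, P̄_B = 43.30.
ε = (ΔQ_A/Q̄_A)/(ΔP_B/P̄_B) = (1493/3266.5)/(-6.2/43.30) ≈ -3.192.

-3.192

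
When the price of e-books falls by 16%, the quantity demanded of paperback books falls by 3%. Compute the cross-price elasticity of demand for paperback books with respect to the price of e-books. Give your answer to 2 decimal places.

ε = (%ΔQ of paperback books) / (%ΔP of e-books) = (-3%) / (-16%) ≈ 0.19.

0.19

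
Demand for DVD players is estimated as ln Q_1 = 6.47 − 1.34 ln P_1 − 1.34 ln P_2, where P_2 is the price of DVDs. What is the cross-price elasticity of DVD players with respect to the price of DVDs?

In a log-linear (constant-elasticity) demand function, the coefficient on ln P_2 is the cross-price elasticity.
ε = -1.34. Negative, so DVD players and DVDs are complements.

-1.34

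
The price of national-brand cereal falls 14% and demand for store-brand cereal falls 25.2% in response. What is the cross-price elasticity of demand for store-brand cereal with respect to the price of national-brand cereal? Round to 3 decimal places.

ε = (%ΔQ of store-brand cereal) / (%ΔP of national-brand cereal) = (-25.2%) / (-14%) ≈ 1.800.

1.800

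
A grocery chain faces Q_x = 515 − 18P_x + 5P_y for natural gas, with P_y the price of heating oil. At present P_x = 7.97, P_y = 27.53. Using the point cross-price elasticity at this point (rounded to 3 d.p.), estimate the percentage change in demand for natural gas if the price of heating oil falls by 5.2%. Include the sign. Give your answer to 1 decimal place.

-1.4%

At P_x = 7.97, P_y = 27.53: Q_x = 509.19.
∂Q_x/∂P_y = 5.
ε = (∂Q_x/∂P_y)(P_y/Q_x) = 5.0000 × 27.53/509.19 ≈ 0.270.
%ΔQ_x ≈ ε × %ΔP_y = 0.270 × (-5.2%) = -1.4%.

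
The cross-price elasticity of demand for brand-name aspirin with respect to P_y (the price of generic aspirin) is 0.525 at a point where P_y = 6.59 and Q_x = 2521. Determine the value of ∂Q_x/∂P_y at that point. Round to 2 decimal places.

200.84

ε = (∂Q_x/∂P_y)·(P_y/Q_x) ⇒ ∂Q_x/∂P_y = ε·Q_x/P_y = 0.525 × 2521/6.59 ≈ 200.84.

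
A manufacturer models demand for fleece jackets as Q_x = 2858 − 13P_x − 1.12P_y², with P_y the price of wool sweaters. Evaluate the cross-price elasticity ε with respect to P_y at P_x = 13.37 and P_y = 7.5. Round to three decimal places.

-0.048

At P_x = 13.37 and P_y = 7.5: Q_x = 2621.19.
∂Q_x/∂P_y = -2.24P_y = -2.24(7.5) = -16.8000.
ε = (∂Q_x/∂P_y)(P_y/Q_x) = -16.8000 × (7.5/2621.19) ≈ -0.048.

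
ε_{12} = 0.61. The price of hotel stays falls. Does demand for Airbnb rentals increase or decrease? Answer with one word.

decrease

ε > 0 and the price of hotel stays falls, so the quantity of Airbnb rentals moves in the same direction: it decreases.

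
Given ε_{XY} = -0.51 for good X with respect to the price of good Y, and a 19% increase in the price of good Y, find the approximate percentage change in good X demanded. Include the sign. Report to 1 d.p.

%ΔQ ≈ ε × %ΔP of good Y = -0.51 × (19%) = -9.7%.

-9.7%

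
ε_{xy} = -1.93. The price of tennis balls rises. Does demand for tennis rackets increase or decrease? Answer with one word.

ε < 0 and the price of tennis balls rises, so the quantity of tennis rackets moves in the opposite direction: it decreases.

decrease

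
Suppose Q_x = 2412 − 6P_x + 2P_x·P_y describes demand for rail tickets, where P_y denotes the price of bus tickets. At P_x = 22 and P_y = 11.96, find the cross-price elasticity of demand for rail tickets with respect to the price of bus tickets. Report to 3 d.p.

0.188

At P_x = 22 and P_y = 11.96: Q_x = 2806.24.
∂Q_x/∂P_y = 2P_x = 2(22) = 44.0000.
ε = (∂Q_x/∂P_y)(P_y/Q_x) = 44.0000 × (11.96/2806.24) ≈ 0.188.
ε > 0: substitutes.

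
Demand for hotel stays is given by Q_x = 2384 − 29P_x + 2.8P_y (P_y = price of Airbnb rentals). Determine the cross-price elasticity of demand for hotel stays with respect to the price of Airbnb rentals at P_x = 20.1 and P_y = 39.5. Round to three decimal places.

At P_x = 20.1 and P_y = 39.5: Q_x = 1911.7.
∂Q_x/∂P_y = 2.8.
ε = (∂Q_x/∂P_y)(P_y/Q_x) = 2.8 × (39.5/1911.7) ≈ 0.058.
Since ε > 0, hotel stays and Airbnb rentals are substitutes.

0.058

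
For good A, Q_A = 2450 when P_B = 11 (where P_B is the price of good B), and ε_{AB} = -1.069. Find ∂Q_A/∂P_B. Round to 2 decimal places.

ε = (∂Q_A/∂P_B)·(P_B/Q_A) ⇒ ∂Q_A/∂P_B = ε·Q_A/P_B = -1.069 × 2450/11 ≈ -238.10.

-238.10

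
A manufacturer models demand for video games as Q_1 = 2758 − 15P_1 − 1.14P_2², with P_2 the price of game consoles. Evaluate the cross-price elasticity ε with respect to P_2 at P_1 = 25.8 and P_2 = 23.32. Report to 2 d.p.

-0.71

At P_1 = 25.8 and P_2 = 23.32: Q_1 = 1751.042.
∂Q_1/∂P_2 = -2.28P_2 = -2.28(23.32) = -53.1696.
ε = (∂Q_1/∂P_2)(P_2/Q_1) = -53.1696 × (23.32/1751.042) ≈ -0.71.
ε < 0: complements.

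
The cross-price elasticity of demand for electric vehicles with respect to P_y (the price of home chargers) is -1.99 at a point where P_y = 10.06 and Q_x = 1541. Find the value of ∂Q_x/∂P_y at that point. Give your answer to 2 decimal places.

-304.83

ε = (∂Q_x/∂P_y)·(P_y/Q_x) ⇒ ∂Q_x/∂P_y = ε·Q_x/P_y = -1.99 × 1541/10.06 ≈ -304.83.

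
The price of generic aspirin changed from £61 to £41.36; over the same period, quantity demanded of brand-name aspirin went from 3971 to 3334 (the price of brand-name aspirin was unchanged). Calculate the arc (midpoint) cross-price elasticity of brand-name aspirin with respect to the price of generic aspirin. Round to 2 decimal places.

ΔQ_A = 3334 − 3971 = -637; ΔP_B = 41.36 − 61 = -19.64.
Midpoints: Q̄_A = 3652.5, P̄_B = 51.18.
ε = (ΔQ_A/Q̄_A)/(ΔP_B/P̄_B) = (-637/3652.5)/(-19.64/51.18) ≈ 0.45.

0.45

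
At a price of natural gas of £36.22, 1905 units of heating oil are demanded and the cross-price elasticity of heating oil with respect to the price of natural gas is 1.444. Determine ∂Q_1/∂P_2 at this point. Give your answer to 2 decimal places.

ε = (∂Q_1/∂P_2)·(P_2/Q_1) ⇒ ∂Q_1/∂P_2 = ε·Q_1/P_2 = 1.444 × 1905/36.22 ≈ 75.95.

75.95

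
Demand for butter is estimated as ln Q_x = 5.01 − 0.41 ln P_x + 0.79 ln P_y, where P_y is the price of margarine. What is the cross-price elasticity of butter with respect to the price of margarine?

In a log-linear (constant-elasticity) demand function, the coefficient on ln P_y is the cross-price elasticity.
ε = 0.79. Positive, so butter and margarine are substitutes.

0.79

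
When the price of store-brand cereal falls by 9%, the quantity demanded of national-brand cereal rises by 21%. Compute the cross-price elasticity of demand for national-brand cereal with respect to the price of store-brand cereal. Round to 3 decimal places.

-2.333

ε = (%ΔQ of national-brand cereal) / (%ΔP of store-brand cereal) = (21%) / (-9%) ≈ -2.333.
Negative cross-price elasticity: complements.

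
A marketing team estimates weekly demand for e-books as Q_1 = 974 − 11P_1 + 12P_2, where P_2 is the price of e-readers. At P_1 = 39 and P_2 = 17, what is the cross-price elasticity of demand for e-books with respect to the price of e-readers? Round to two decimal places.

0.27

At P_1 = 39 and P_2 = 17: Q_1 = 749.
∂Q_1/∂P_2 = 12.
ε = (∂Q_1/∂P_2)(P_2/Q_1) = 12 × (17/749) ≈ 0.27.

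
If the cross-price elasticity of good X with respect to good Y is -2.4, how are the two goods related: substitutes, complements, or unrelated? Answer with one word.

complements

ε = -2.4 < 0, so a higher price of good Y lowers demand for good X: complements.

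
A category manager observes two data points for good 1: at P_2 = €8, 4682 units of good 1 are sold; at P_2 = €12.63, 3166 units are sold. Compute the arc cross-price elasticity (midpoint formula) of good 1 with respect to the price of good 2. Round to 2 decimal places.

-0.86

ΔQ_1 = 3166 − 4682 = -1516; ΔP_2 = 12.63 − 8 = 4.63.
Midpoints: Q̄_1 = 3924.0, P̄_2 = 10.32.
ε = (ΔQ_1/Q̄_1)/(ΔP_2/P̄_2) = (-1516/3924.0)/(4.63/10.32) ≈ -0.86.
ε < 0: good 1 and good 2 are complements.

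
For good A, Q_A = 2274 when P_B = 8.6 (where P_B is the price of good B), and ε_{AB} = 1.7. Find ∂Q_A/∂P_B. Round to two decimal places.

ε = (∂Q_A/∂P_B)·(P_B/Q_A) ⇒ ∂Q_A/∂P_B = ε·Q_A/P_B = 1.7 × 2274/8.6 ≈ 449.51.

449.51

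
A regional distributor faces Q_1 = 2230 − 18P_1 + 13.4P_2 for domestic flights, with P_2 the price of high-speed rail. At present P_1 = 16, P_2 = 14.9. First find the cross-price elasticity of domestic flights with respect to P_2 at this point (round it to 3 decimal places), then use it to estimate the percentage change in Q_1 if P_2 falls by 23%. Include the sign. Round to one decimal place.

At P_1 = 16, P_2 = 14.9: Q_1 = 2141.66.
∂Q_1/∂P_2 = 13.4.
ε = (∂Q_1/∂P_2)(P_2/Q_1) = 13.4000 × 14.9/2141.66 ≈ 0.093.
%ΔQ_1 ≈ ε × %ΔP_2 = 0.093 × (-23%) = -2.1%.

-2.1%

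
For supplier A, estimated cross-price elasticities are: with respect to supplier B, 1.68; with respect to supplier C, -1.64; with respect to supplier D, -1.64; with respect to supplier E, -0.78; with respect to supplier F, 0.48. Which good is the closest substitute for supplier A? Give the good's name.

supplier B

Substitutes have ε > 0. Among the positive values, 1.68 (supplier B) is largest.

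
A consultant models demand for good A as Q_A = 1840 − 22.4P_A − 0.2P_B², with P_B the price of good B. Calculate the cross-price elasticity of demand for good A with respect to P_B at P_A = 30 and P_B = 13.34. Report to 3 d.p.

At P_A = 30 and P_B = 13.34: Q_A = 1132.409.
∂Q_A/∂P_B = -0.4P_B = -0.4(13.34) = -5.3360.
ε = (∂Q_A/∂P_B)(P_B/Q_A) = -5.3360 × (13.34/1132.409) ≈ -0.063.

-0.063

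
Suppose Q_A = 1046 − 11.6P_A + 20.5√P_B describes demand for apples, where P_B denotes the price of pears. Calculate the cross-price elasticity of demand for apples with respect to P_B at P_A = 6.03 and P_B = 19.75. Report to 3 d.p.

At P_A = 6.03 and P_B = 19.75: Q_A = 1067.156.
∂Q_A/∂P_B = 20.5/(2√P_B) = 20.5/(2√19.75) = 2.3064.
ε = (∂Q_A/∂P_B)(P_B/Q_A) = 2.3064 × (19.75/1067.156) ≈ 0.043.
ε > 0: substitutes.

0.043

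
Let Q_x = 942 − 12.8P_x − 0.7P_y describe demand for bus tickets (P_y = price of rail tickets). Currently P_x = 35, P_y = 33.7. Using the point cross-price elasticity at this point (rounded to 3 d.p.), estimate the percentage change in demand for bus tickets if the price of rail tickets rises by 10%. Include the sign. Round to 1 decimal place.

-0.5%

At P_x = 35, P_y = 33.7: Q_x = 470.41.
∂Q_x/∂P_y = -0.7.
ε = (∂Q_x/∂P_y)(P_y/Q_x) = -0.7000 × 33.7/470.41 ≈ -0.050.
%ΔQ_x ≈ ε × %ΔP_y = -0.050 × (10%) = -0.5%.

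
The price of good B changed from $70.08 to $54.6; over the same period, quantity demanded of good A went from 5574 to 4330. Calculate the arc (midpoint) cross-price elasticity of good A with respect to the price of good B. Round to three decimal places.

1.012

ΔQ_A = 4330 − 5574 = -1244; ΔP_B = 54.6 − 70.08 = -15.48.
Midpoints: Q̄_A = 4952.0, P̄_B = 62.34.
ε = (ΔQ_A/Q̄_A)/(ΔP_B/P̄_B) = (-1244/4952.0)/(-15.48/62.34) ≈ 1.012.
ε > 0: good A and good B are substitutes.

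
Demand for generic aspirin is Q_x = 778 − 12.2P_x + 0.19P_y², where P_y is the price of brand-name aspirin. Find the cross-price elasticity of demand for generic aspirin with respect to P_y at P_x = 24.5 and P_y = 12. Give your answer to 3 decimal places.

0.108

At P_x = 24.5 and P_y = 12: Q_x = 506.46.
∂Q_x/∂P_y = 0.38P_y = 0.38(12) = 4.5600.
ε = (∂Q_x/∂P_y)(P_y/Q_x) = 4.5600 × (12/506.46) ≈ 0.108.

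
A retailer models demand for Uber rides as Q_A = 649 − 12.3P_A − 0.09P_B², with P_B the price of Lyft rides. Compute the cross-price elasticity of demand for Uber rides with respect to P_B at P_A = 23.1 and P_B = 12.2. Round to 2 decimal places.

-0.08

At P_A = 23.1 and P_B = 12.2: Q_A = 351.474.
∂Q_A/∂P_B = -0.18P_B = -0.18(12.2) = -2.1960.
ε = (∂Q_A/∂P_B)(P_B/Q_A) = -2.1960 × (12.2/351.474) ≈ -0.08.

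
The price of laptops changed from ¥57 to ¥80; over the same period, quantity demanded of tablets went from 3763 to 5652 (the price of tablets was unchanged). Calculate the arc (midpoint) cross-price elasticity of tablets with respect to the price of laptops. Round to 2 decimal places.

ΔQ_A = 5652 − 3763 = 1889; ΔP_B = 80 − 57 = 23.
Midpoints: Q̄_A = 4707.5, P̄_B = 68.50.
ε = (ΔQ_A/Q̄_A)/(ΔP_B/P̄_B) = (1889/4707.5)/(23/68.50) ≈ 1.20.
ε > 0: tablets and laptops are substitutes.

1.20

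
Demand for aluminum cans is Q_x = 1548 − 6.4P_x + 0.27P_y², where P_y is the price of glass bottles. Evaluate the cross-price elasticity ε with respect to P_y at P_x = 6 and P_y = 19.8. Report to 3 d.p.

0.131

At P_x = 6 and P_y = 19.8: Q_x = 1615.451.
∂Q_x/∂P_y = 0.54P_y = 0.54(19.8) = 10.6920.
ε = (∂Q_x/∂P_y)(P_y/Q_x) = 10.6920 × (19.8/1615.451) ≈ 0.131.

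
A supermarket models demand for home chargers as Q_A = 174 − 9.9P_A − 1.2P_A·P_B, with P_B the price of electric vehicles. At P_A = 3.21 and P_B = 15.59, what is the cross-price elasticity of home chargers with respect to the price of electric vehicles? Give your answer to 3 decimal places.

-0.731

At P_A = 3.21 and P_B = 15.59: Q_A = 82.168.
∂Q_A/∂P_B = -1.2P_A = -1.2(3.21) = -3.8520.
ε = (∂Q_A/∂P_B)(P_B/Q_A) = -3.8520 × (15.59/82.168) ≈ -0.731.
ε < 0: complements.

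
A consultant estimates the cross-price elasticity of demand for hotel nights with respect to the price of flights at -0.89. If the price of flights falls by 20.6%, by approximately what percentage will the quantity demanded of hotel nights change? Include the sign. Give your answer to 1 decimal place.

%ΔQ ≈ ε × %ΔP of flights = -0.89 × (-20.6%) = 18.3%.

18.3%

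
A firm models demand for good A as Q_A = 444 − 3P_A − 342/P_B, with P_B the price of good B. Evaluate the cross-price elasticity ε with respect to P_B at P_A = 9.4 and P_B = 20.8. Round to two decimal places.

0.04

At P_A = 9.4 and P_B = 20.8: Q_A = 399.358.
∂Q_A/∂P_B = 342/P_B² = 0.7905.
ε = (∂Q_A/∂P_B)(P_B/Q_A) = 0.7905 × (20.8/399.358) ≈ 0.04.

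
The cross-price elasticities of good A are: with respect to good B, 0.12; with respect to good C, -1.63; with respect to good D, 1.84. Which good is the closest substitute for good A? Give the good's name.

Substitutes have ε > 0. Among the positive values, 1.84 (good D) is largest.

good D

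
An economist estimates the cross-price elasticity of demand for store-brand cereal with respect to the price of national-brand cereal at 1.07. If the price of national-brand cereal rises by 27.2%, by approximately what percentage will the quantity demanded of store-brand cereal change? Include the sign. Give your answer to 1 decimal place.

29.1%

%ΔQ ≈ ε × %ΔP of national-brand cereal = 1.07 × (27.2%) = 29.1%.
Demand for store-brand cereal rises by about 29.1%.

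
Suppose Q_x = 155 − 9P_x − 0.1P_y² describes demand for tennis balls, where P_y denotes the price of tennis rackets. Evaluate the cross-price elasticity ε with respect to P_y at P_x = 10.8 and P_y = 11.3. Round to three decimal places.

-0.567

At P_x = 10.8 and P_y = 11.3: Q_x = 45.031.
∂Q_x/∂P_y = -0.2P_y = -0.2(11.3) = -2.2600.
ε = (∂Q_x/∂P_y)(P_y/Q_x) = -2.2600 × (11.3/45.031) ≈ -0.567.
ε < 0: complements.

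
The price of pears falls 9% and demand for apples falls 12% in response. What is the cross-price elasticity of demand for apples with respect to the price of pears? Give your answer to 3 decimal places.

1.333

ε = (%ΔQ of apples) / (%ΔP of pears) = (-12%) / (-9%) ≈ 1.333.
Positive cross-price elasticity: substitutes.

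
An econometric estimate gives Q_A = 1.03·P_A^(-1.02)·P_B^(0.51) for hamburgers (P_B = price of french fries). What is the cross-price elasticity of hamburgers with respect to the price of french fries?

In a log-linear (constant-elasticity) demand function, the coefficient on the exponent of P_B is the cross-price elasticity.
ε = 0.51. Positive, so hamburgers and french fries are substitutes.

0.51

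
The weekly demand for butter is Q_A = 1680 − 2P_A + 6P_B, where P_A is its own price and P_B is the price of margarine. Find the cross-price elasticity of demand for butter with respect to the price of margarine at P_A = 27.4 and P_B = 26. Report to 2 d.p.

At P_A = 27.4 and P_B = 26: Q_A = 1781.2.
∂Q_A/∂P_B = 6.
ε = (∂Q_A/∂P_B)(P_B/Q_A) = 6 × (26/1781.2) ≈ 0.09.

0.09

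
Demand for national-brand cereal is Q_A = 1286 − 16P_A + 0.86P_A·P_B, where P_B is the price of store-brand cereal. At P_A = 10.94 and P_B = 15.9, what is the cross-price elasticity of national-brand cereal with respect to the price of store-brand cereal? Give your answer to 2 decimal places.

0.12

At P_A = 10.94 and P_B = 15.9: Q_A = 1260.554.
∂Q_A/∂P_B = 0.86P_A = 0.86(10.94) = 9.4084.
ε = (∂Q_A/∂P_B)(P_B/Q_A) = 9.4084 × (15.9/1260.554) ≈ 0.12.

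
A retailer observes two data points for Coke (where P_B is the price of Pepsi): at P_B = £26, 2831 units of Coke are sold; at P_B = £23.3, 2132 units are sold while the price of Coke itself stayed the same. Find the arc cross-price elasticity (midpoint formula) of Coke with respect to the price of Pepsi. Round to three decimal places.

ΔQ_A = 2132 − 2831 = -699; ΔP_B = 23.3 − 26 = -2.7.
Midpoints: Q̄_A = 2481.5, P̄_B = 24.65.
ε = (ΔQ_A/Q̄_A)/(ΔP_B/P̄_B) = (-699/2481.5)/(-2.7/24.65) ≈ 2.572.
ε > 0: Coke and Pepsi are substitutes.

2.572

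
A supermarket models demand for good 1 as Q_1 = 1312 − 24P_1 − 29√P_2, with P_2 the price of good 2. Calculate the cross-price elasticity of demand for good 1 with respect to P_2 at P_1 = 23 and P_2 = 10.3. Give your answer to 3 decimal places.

-0.070

At P_1 = 23 and P_2 = 10.3: Q_1 = 666.929.
∂Q_1/∂P_2 = -29/(2√P_2) = -29/(2√10.3) = -4.5180.
ε = (∂Q_1/∂P_2)(P_2/Q_1) = -4.5180 × (10.3/666.929) ≈ -0.070.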